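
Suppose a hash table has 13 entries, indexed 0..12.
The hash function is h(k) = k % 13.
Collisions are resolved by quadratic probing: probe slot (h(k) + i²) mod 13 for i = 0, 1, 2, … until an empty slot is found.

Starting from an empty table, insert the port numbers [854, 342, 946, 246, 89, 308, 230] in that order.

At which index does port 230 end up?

5

Insert 854: h=9, slot 9 empty => index 9.
Insert 342: h=4, slot 4 empty => index 4.
Insert 946: h=10, slot 10 empty => index 10.
Insert 246: h=12, slot 12 empty => index 12.
Insert 89: h=11, slot 11 empty => index 11.
Insert 308: h=9, slots 9,10 occupied => index 0.
Insert 230: h=9, slots 9,10,0 occupied => index 5.
Table: [308, ., ., ., 342, 230, ., ., ., 854, 946, 89, 246]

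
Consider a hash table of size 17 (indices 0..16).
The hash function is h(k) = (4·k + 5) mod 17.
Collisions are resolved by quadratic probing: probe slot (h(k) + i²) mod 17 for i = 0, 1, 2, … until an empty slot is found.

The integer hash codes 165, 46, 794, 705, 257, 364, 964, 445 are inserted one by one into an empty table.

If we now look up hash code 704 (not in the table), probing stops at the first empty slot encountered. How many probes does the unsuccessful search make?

4

165 hashes to 2; slot 2 is free -> place at 2.
46 hashes to 2; 2 taken -> place at 3.
794 hashes to 2; 2,3 taken -> place at 6.
705 hashes to 3; 3 taken -> place at 4.
257 hashes to 13; slot 13 is free -> place at 13.
364 hashes to 16; slot 16 is free -> place at 16.
964 hashes to 2; 2,3,6 taken -> place at 11.
445 hashes to 0; slot 0 is free -> place at 0.
Table: [445, —, 165, 46, 705, —, 794, —, —, —, —, 964, —, 257, —, —, 364]
Lookup 704: h=16, probe 16,0,3,8 → slot 8 empty, not found.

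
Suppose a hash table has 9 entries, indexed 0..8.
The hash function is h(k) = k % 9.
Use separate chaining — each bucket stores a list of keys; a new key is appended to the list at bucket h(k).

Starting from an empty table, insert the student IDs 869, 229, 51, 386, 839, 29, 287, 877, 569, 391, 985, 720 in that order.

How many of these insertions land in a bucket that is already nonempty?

Insert 869: h=5, bucket 5 empty -> new chain.
Insert 229: h=4, bucket 4 empty -> new chain.
Insert 51: h=6, bucket 6 empty -> new chain.
Insert 386: h=8, bucket 8 empty -> new chain.
Insert 839: h=2, bucket 2 empty -> new chain.
Insert 29: h=2, bucket 2 nonempty -> append to chain.
Insert 287: h=8, bucket 8 nonempty -> append to chain.
Insert 877: h=4, bucket 4 nonempty -> append to chain.
Insert 569: h=2, bucket 2 nonempty -> append to chain.
Insert 391: h=4, bucket 4 nonempty -> append to chain.
Insert 985: h=4, bucket 4 nonempty -> append to chain.
Insert 720: h=0, bucket 0 empty -> new chain.
Final buckets:
0: 720
1: -
2: 839 -> 29 -> 569
3: -
4: 229 -> 877 -> 391 -> 985
5: 869
6: 51
7: -
8: 386 -> 287

6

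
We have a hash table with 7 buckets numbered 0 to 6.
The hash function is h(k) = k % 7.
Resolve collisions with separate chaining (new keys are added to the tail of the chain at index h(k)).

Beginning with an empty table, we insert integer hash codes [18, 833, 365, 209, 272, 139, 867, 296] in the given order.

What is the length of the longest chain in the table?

4

18 → bucket 4
833 → bucket 0
365 → bucket 1
209 → bucket 6
272 → bucket 6 (collision)
139 → bucket 6 (collision)
867 → bucket 6 (collision)
296 → bucket 2
Final buckets:
0: 833
1: 365
2: 296
3: _
4: 18
5: _
6: 209 -> 272 -> 139 -> 867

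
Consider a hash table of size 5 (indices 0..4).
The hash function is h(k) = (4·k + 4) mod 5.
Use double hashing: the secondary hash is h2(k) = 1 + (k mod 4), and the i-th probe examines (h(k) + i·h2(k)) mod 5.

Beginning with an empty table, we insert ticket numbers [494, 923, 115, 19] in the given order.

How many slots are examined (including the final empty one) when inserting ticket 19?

3

494 hashes to 0; slot 0 is free => place at 0.
923 hashes to 1; slot 1 is free => place at 1.
115 hashes to 4; slot 4 is free => place at 4.
19 hashes to 0, h2=4; 0,4 taken => place at 3.
Table: [494, 923, -, 19, 115]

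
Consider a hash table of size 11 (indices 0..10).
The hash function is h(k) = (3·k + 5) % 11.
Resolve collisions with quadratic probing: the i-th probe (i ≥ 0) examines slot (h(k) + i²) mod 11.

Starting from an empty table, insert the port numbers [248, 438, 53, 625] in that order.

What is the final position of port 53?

0

248: h=1 -> slot 1
438: h=10 -> slot 10
53: h=10, probe 10,0 -> slot 0
625: h=10, probe 10,0,3 -> slot 3
Table: [53, 248, ., 625, ., ., ., ., ., ., 438]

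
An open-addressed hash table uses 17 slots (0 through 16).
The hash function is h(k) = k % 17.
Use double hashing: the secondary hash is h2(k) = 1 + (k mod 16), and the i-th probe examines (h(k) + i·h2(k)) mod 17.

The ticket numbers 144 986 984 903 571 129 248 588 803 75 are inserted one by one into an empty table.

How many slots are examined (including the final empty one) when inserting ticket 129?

2

Insert 144: h=8, slot 8 empty => index 8.
Insert 986: h=0, slot 0 empty => index 0.
Insert 984: h=15, slot 15 empty => index 15.
Insert 903: h=2, slot 2 empty => index 2.
Insert 571: h=10, slot 10 empty => index 10.
Insert 129: h=10, h2=2, slot 10 occupied => index 12.
Insert 248: h=10, h2=9, slots 10,2 occupied => index 11.
Insert 588: h=10, h2=13, slot 10 occupied => index 6.
Insert 803: h=4, slot 4 empty => index 4.
Insert 75: h=7, slot 7 empty => index 7.
Table: [986, ., 903, ., 803, ., 588, 75, 144, ., 571, 248, 129, ., ., 984, .]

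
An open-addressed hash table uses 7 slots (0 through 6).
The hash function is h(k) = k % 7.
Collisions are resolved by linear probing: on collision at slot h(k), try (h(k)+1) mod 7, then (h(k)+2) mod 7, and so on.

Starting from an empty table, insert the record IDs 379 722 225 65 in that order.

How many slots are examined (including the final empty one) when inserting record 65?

379 hashes to 1; slot 1 is free -> place at 1.
722 hashes to 1; 1 taken -> place at 2.
225 hashes to 1; 1,2 taken -> place at 3.
65 hashes to 2; 2,3 taken -> place at 4.
Table: [∅, 379, 722, 225, 65, ∅, ∅]

3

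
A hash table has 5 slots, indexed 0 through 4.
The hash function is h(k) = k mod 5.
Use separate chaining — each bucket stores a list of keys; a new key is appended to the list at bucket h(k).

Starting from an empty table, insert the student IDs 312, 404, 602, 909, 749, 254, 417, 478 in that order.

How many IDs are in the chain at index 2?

3

312 → bucket 2
404 → bucket 4
602 → bucket 2 (collision)
909 → bucket 4 (collision)
749 → bucket 4 (collision)
254 → bucket 4 (collision)
417 → bucket 2 (collision)
478 → bucket 3
Final buckets:
0: -
1: -
2: 312 -> 602 -> 417
3: 478
4: 404 -> 909 -> 749 -> 254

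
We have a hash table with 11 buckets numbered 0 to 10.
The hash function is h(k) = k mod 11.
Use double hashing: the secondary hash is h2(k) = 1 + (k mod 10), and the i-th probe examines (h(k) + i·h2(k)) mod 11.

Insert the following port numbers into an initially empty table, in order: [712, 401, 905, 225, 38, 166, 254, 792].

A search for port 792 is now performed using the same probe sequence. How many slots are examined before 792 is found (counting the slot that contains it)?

4

712: h=8 -> slot 8
401: h=5 -> slot 5
905: h=3 -> slot 3
225: h=5, h2=6, probe 5,0 -> slot 0
38: h=5, h2=9, probe 5,3,1 -> slot 1
166: h=1, h2=7, probe 1,8,4 -> slot 4
254: h=1, h2=5, probe 1,6 -> slot 6
792: h=0, h2=3, probe 0,3,6,9 -> slot 9
Table: [225, 38, ∅, 905, 166, 401, 254, ∅, 712, 792, ∅]
Lookup 792: h=0, h2=3, probe 0,3,6,9 → found at 9.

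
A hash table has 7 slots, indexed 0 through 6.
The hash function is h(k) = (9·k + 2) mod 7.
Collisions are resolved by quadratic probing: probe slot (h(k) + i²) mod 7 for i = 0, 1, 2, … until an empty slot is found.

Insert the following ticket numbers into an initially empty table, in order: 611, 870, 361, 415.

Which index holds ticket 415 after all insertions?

1

611 hashes to 6; slot 6 is free => place at 6.
870 hashes to 6; 6 taken => place at 0.
361 hashes to 3; slot 3 is free => place at 3.
415 hashes to 6; 6,0,3 taken => place at 1.
Table: [870, 415, _, 361, _, _, 611]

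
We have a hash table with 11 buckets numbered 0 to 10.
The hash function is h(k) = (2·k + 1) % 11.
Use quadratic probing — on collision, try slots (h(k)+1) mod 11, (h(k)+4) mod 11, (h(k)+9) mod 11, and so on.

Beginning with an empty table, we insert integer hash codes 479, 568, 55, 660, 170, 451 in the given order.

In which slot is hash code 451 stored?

479: h=2 -> slot 2
568: h=4 -> slot 4
55: h=1 -> slot 1
660: h=1, probe 1,2,5 -> slot 5
170: h=0 -> slot 0
451: h=1, probe 1,2,5,10 -> slot 10
Table: [170, 55, 479, ∅, 568, 660, ∅, ∅, ∅, ∅, 451]

10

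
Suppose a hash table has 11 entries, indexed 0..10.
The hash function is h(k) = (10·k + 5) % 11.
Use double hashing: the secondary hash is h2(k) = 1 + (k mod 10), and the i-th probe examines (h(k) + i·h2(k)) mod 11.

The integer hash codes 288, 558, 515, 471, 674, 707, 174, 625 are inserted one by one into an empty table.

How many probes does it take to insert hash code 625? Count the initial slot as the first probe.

6

Insert 288: h=3, slot 3 empty => index 3.
Insert 558: h=8, slot 8 empty => index 8.
Insert 515: h=7, slot 7 empty => index 7.
Insert 471: h=7, h2=2, slot 7 occupied => index 9.
Insert 674: h=2, slot 2 empty => index 2.
Insert 707: h=2, h2=8, slot 2 occupied => index 10.
Insert 174: h=7, h2=5, slot 7 occupied => index 1.
Insert 625: h=7, h2=6, slots 7,2,8,3,9 occupied => index 4.
Table: [_, 174, 674, 288, 625, _, _, 515, 558, 471, 707]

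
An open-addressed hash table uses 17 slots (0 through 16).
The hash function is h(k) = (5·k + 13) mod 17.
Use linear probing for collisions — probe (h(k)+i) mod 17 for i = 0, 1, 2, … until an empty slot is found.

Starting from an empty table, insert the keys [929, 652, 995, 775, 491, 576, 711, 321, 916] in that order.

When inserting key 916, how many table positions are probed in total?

4

Insert 929: h=0, slot 0 empty → index 0.
Insert 652: h=9, slot 9 empty → index 9.
Insert 995: h=7, slot 7 empty → index 7.
Insert 775: h=12, slot 12 empty → index 12.
Insert 491: h=3, slot 3 empty → index 3.
Insert 576: h=3, slot 3 occupied → index 4.
Insert 711: h=15, slot 15 empty → index 15.
Insert 321: h=3, slots 3,4 occupied → index 5.
Insert 916: h=3, slots 3,4,5 occupied → index 6.
Table: [929, _, _, 491, 576, 321, 916, 995, _, 652, _, _, 775, _, _, 711, _]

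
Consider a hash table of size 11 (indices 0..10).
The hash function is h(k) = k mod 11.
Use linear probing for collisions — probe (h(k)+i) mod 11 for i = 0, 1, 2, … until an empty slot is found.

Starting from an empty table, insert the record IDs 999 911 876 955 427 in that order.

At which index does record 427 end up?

1

999 hashes to 9; slot 9 is free => place at 9.
911 hashes to 9; 9 taken => place at 10.
876 hashes to 7; slot 7 is free => place at 7.
955 hashes to 9; 9,10 taken => place at 0.
427 hashes to 9; 9,10,0 taken => place at 1.
Table: [955, 427, ., ., ., ., ., 876, ., 999, 911]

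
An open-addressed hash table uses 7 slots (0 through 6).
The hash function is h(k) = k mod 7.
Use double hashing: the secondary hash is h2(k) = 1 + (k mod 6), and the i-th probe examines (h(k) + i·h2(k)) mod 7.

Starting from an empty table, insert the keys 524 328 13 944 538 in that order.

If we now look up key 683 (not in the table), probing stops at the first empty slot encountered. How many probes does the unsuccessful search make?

2

524 hashes to 6; slot 6 is free -> place at 6.
328 hashes to 6, h2=5; 6 taken -> place at 4.
13 hashes to 6, h2=2; 6 taken -> place at 1.
944 hashes to 6, h2=3; 6 taken -> place at 2.
538 hashes to 6, h2=5; 6,4,2 taken -> place at 0.
Table: [538, 13, 944, ., 328, ., 524]
Lookup 683: h=4, h2=6, probe 4,3 → slot 3 empty, not found.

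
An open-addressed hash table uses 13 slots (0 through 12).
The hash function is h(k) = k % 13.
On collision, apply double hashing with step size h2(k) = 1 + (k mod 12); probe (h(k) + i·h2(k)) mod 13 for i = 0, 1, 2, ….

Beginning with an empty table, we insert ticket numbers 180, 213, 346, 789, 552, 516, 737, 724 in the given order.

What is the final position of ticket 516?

10

180 hashes to 11; slot 11 is free → place at 11.
213 hashes to 5; slot 5 is free → place at 5.
346 hashes to 8; slot 8 is free → place at 8.
789 hashes to 9; slot 9 is free → place at 9.
552 hashes to 6; slot 6 is free → place at 6.
516 hashes to 9, h2=1; 9 taken → place at 10.
737 hashes to 9, h2=6; 9 taken → place at 2.
724 hashes to 9, h2=5; 9 taken → place at 1.
Table: [., 724, 737, ., ., 213, 552, ., 346, 789, 516, 180, .]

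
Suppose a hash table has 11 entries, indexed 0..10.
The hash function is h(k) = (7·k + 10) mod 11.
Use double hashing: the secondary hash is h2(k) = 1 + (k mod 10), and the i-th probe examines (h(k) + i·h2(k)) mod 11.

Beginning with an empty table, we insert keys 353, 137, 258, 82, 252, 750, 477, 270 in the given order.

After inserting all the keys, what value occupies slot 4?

82

Insert 353: h=6, slot 6 empty -> index 6.
Insert 137: h=1, slot 1 empty -> index 1.
Insert 258: h=1, h2=9, slot 1 occupied -> index 10.
Insert 82: h=1, h2=3, slot 1 occupied -> index 4.
Insert 252: h=3, slot 3 empty -> index 3.
Insert 750: h=2, slot 2 empty -> index 2.
Insert 477: h=5, slot 5 empty -> index 5.
Insert 270: h=8, slot 8 empty -> index 8.
Table: [∅, 137, 750, 252, 82, 477, 353, ∅, 270, ∅, 258]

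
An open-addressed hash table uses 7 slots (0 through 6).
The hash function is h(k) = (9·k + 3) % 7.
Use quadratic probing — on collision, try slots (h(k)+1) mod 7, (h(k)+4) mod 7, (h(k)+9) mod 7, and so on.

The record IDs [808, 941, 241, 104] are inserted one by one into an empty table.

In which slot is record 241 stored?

808: h=2 → slot 2
941: h=2, probe 2,3 → slot 3
241: h=2, probe 2,3,6 → slot 6
104: h=1 → slot 1
Table: [-, 104, 808, 941, -, -, 241]

6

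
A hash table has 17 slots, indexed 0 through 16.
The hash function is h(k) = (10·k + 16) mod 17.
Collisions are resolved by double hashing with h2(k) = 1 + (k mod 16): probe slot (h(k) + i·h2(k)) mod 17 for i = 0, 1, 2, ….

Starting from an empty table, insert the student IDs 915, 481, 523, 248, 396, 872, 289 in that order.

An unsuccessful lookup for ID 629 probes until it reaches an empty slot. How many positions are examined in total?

915: h=3 => slot 3
481: h=15 => slot 15
523: h=10 => slot 10
248: h=14 => slot 14
396: h=15, h2=13, probe 15,11 => slot 11
872: h=15, h2=9, probe 15,7 => slot 7
289: h=16 => slot 16
Table: [., ., ., 915, ., ., ., 872, ., ., 523, 396, ., ., 248, 481, 289]
Lookup 629: h=16, h2=6, probe 16,5 → slot 5 empty, not found.

2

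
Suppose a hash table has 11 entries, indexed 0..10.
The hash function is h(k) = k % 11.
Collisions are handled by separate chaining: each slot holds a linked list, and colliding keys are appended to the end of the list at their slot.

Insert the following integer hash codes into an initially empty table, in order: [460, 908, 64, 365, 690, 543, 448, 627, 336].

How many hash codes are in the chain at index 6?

Insert 460: h=9, bucket 9 empty -> new chain.
Insert 908: h=6, bucket 6 empty -> new chain.
Insert 64: h=9, bucket 9 nonempty -> append to chain.
Insert 365: h=2, bucket 2 empty -> new chain.
Insert 690: h=8, bucket 8 empty -> new chain.
Insert 543: h=4, bucket 4 empty -> new chain.
Insert 448: h=8, bucket 8 nonempty -> append to chain.
Insert 627: h=0, bucket 0 empty -> new chain.
Insert 336: h=6, bucket 6 nonempty -> append to chain.
Final buckets:
0: 627
1: .
2: 365
3: .
4: 543
5: .
6: 908 -> 336
7: .
8: 690 -> 448
9: 460 -> 64
10: .

2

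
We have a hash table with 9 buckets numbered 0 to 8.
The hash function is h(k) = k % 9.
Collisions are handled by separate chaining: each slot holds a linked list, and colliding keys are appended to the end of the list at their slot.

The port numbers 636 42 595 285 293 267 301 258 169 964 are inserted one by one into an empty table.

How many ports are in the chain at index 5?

Insert 636: h=6, bucket 6 empty → new chain.
Insert 42: h=6, bucket 6 nonempty → append to chain.
Insert 595: h=1, bucket 1 empty → new chain.
Insert 285: h=6, bucket 6 nonempty → append to chain.
Insert 293: h=5, bucket 5 empty → new chain.
Insert 267: h=6, bucket 6 nonempty → append to chain.
Insert 301: h=4, bucket 4 empty → new chain.
Insert 258: h=6, bucket 6 nonempty → append to chain.
Insert 169: h=7, bucket 7 empty → new chain.
Insert 964: h=1, bucket 1 nonempty → append to chain.
Final buckets:
0: -
1: 595 -> 964
2: -
3: -
4: 301
5: 293
6: 636 -> 42 -> 285 -> 267 -> 258
7: 169
8: -

1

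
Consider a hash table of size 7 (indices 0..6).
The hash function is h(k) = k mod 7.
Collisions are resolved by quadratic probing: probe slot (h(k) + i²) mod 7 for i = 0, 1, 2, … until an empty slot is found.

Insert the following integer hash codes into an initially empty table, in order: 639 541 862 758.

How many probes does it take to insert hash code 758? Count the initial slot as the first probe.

Insert 639: h=2, slot 2 empty => index 2.
Insert 541: h=2, slot 2 occupied => index 3.
Insert 862: h=1, slot 1 empty => index 1.
Insert 758: h=2, slots 2,3 occupied => index 6.
Table: [∅, 862, 639, 541, ∅, ∅, 758]

3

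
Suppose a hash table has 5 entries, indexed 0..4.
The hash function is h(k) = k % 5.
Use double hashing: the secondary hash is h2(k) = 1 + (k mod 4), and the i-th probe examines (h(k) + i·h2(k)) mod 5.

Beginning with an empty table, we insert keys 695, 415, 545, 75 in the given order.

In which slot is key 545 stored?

2

695: h=0 → slot 0
415: h=0, h2=4, probe 0,4 → slot 4
545: h=0, h2=2, probe 0,2 → slot 2
75: h=0, h2=4, probe 0,4,3 → slot 3
Table: [695, -, 545, 75, 415]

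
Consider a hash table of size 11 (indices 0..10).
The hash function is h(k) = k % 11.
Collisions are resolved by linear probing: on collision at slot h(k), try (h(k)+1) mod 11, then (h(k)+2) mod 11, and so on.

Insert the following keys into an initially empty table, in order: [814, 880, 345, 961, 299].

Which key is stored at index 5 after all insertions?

814: h=0 -> slot 0
880: h=0, probe 0,1 -> slot 1
345: h=4 -> slot 4
961: h=4, probe 4,5 -> slot 5
299: h=2 -> slot 2
Table: [814, 880, 299, -, 345, 961, -, -, -, -, -]

961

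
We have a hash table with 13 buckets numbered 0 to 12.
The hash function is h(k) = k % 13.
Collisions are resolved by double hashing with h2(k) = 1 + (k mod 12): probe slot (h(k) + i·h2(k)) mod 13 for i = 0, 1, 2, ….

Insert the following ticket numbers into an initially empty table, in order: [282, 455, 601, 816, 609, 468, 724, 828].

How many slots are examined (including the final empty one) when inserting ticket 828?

282 hashes to 9; slot 9 is free => place at 9.
455 hashes to 0; slot 0 is free => place at 0.
601 hashes to 3; slot 3 is free => place at 3.
816 hashes to 10; slot 10 is free => place at 10.
609 hashes to 11; slot 11 is free => place at 11.
468 hashes to 0, h2=1; 0 taken => place at 1.
724 hashes to 9, h2=5; 9,1 taken => place at 6.
828 hashes to 9, h2=1; 9,10,11 taken => place at 12.
Table: [455, 468, _, 601, _, _, 724, _, _, 282, 816, 609, 828]

4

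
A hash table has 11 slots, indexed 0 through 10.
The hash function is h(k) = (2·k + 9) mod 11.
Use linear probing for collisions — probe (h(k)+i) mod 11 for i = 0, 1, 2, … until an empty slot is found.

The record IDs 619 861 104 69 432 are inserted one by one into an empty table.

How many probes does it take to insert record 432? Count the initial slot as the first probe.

4

619 hashes to 4; slot 4 is free -> place at 4.
861 hashes to 4; 4 taken -> place at 5.
104 hashes to 8; slot 8 is free -> place at 8.
69 hashes to 4; 4,5 taken -> place at 6.
432 hashes to 4; 4,5,6 taken -> place at 7.
Table: [., ., ., ., 619, 861, 69, 432, 104, ., .]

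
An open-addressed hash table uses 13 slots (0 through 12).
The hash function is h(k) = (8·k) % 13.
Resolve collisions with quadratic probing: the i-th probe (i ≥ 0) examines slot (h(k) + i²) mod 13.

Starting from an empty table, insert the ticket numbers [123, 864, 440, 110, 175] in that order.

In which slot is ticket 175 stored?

5

Insert 123: h=9, slot 9 empty → index 9.
Insert 864: h=9, slot 9 occupied → index 10.
Insert 440: h=10, slot 10 occupied → index 11.
Insert 110: h=9, slots 9,10 occupied → index 0.
Insert 175: h=9, slots 9,10,0 occupied → index 5.
Table: [110, _, _, _, _, 175, _, _, _, 123, 864, 440, _]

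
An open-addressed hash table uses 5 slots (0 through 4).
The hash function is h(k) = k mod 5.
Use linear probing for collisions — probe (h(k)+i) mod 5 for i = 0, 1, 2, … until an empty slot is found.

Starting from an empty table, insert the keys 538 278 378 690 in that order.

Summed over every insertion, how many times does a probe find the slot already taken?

538: h=3 → slot 3
278: h=3, probe 3,4 → slot 4
378: h=3, probe 3,4,0 → slot 0
690: h=0, probe 0,1 → slot 1
Table: [378, 690, _, 538, 278]

4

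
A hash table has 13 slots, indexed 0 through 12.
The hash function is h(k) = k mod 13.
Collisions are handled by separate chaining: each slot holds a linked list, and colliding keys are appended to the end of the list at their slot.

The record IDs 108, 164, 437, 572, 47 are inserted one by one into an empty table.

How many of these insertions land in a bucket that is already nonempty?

2

Insert 108: h=4, bucket 4 empty -> new chain.
Insert 164: h=8, bucket 8 empty -> new chain.
Insert 437: h=8, bucket 8 nonempty -> append to chain.
Insert 572: h=0, bucket 0 empty -> new chain.
Insert 47: h=8, bucket 8 nonempty -> append to chain.
Final buckets:
0: 572
1: -
2: -
3: -
4: 108
5: -
6: -
7: -
8: 164 -> 437 -> 47
9: -
10: -
11: -
12: -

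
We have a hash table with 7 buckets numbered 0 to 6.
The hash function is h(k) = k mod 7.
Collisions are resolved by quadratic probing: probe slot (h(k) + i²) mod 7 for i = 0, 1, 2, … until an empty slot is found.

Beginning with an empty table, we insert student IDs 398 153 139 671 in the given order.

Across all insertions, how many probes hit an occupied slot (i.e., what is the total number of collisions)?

6

398: h=6 => slot 6
153: h=6, probe 6,0 => slot 0
139: h=6, probe 6,0,3 => slot 3
671: h=6, probe 6,0,3,1 => slot 1
Table: [153, 671, ∅, 139, ∅, ∅, 398]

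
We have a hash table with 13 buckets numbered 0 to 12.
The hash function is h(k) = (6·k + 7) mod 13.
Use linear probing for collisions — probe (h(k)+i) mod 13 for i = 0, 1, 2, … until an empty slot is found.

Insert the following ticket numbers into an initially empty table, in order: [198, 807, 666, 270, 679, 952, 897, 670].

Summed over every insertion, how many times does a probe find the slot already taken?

198: h=12 -> slot 12
807: h=0 -> slot 0
666: h=12, probe 12,0,1 -> slot 1
270: h=2 -> slot 2
679: h=12, probe 12,0,1,2,3 -> slot 3
952: h=12, probe 12,0,1,2,3,4 -> slot 4
897: h=7 -> slot 7
670: h=10 -> slot 10
Table: [807, 666, 270, 679, 952, -, -, 897, -, -, 670, -, 198]

11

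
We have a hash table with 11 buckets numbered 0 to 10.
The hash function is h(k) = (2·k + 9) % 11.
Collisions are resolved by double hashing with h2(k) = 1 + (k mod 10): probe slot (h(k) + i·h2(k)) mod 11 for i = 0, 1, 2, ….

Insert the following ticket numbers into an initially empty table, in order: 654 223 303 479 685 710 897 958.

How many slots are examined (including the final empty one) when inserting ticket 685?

654 hashes to 8; slot 8 is free -> place at 8.
223 hashes to 4; slot 4 is free -> place at 4.
303 hashes to 10; slot 10 is free -> place at 10.
479 hashes to 10, h2=10; 10 taken -> place at 9.
685 hashes to 4, h2=6; 4,10 taken -> place at 5.
710 hashes to 10, h2=1; 10 taken -> place at 0.
897 hashes to 10, h2=8; 10 taken -> place at 7.
958 hashes to 0, h2=9; 0,9,7,5 taken -> place at 3.
Table: [710, _, _, 958, 223, 685, _, 897, 654, 479, 303]

3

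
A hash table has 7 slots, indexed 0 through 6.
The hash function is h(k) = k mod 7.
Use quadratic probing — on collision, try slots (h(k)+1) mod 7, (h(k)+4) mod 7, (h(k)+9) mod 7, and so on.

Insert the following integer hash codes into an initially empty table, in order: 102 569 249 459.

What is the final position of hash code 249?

5

Insert 102: h=4, slot 4 empty → index 4.
Insert 569: h=2, slot 2 empty → index 2.
Insert 249: h=4, slot 4 occupied → index 5.
Insert 459: h=4, slots 4,5 occupied → index 1.
Table: [-, 459, 569, -, 102, 249, -]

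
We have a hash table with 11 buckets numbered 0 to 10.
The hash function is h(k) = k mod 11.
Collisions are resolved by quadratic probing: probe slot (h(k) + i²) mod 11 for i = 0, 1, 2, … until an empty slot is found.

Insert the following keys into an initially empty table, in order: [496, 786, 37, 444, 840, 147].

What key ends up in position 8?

444

496 hashes to 1; slot 1 is free → place at 1.
786 hashes to 5; slot 5 is free → place at 5.
37 hashes to 4; slot 4 is free → place at 4.
444 hashes to 4; 4,5 taken → place at 8.
840 hashes to 4; 4,5,8 taken → place at 2.
147 hashes to 4; 4,5,8,2 taken → place at 9.
Table: [_, 496, 840, _, 37, 786, _, _, 444, 147, _]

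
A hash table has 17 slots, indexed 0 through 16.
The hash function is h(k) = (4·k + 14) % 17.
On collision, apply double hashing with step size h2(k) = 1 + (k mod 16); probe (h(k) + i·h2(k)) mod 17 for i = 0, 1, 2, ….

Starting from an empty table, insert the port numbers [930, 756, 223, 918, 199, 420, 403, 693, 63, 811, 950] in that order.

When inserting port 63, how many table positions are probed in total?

930: h=11 → slot 11
756: h=12 → slot 12
223: h=5 → slot 5
918: h=14 → slot 14
199: h=11, h2=8, probe 11,2 → slot 2
420: h=11, h2=5, probe 11,16 → slot 16
403: h=11, h2=4, probe 11,15 → slot 15
693: h=15, h2=6, probe 15,4 → slot 4
63: h=11, h2=16, probe 11,10 → slot 10
811: h=11, h2=12, probe 11,6 → slot 6
950: h=6, h2=7, probe 6,13 → slot 13
Table: [., ., 199, ., 693, 223, 811, ., ., ., 63, 930, 756, 950, 918, 403, 420]

2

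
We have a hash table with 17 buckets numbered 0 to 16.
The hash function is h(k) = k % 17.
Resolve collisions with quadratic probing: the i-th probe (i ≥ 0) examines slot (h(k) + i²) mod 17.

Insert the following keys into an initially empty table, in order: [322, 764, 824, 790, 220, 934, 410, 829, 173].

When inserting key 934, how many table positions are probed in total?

5

Insert 322: h=16, slot 16 empty => index 16.
Insert 764: h=16, slot 16 occupied => index 0.
Insert 824: h=8, slot 8 empty => index 8.
Insert 790: h=8, slot 8 occupied => index 9.
Insert 220: h=16, slots 16,0 occupied => index 3.
Insert 934: h=16, slots 16,0,3,8 occupied => index 15.
Insert 410: h=2, slot 2 empty => index 2.
Insert 829: h=13, slot 13 empty => index 13.
Insert 173: h=3, slot 3 occupied => index 4.
Table: [764, —, 410, 220, 173, —, —, —, 824, 790, —, —, —, 829, —, 934, 322]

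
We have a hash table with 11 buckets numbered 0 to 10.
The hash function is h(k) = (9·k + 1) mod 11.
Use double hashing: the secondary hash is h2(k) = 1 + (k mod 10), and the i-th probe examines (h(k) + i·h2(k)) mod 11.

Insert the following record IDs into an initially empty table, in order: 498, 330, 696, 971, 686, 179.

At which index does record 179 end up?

5

498 hashes to 6; slot 6 is free -> place at 6.
330 hashes to 1; slot 1 is free -> place at 1.
696 hashes to 6, h2=7; 6 taken -> place at 2.
971 hashes to 6, h2=2; 6 taken -> place at 8.
686 hashes to 4; slot 4 is free -> place at 4.
179 hashes to 6, h2=10; 6 taken -> place at 5.
Table: [., 330, 696, ., 686, 179, 498, ., 971, ., .]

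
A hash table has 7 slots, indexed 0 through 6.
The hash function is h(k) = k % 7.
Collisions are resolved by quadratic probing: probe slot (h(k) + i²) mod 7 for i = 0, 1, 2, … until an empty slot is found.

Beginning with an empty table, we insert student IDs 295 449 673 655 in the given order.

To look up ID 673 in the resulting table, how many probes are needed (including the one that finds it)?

3

295 hashes to 1; slot 1 is free -> place at 1.
449 hashes to 1; 1 taken -> place at 2.
673 hashes to 1; 1,2 taken -> place at 5.
655 hashes to 4; slot 4 is free -> place at 4.
Table: [∅, 295, 449, ∅, 655, 673, ∅]
Lookup 673: h=1, probe 1,2,5 → found at 5.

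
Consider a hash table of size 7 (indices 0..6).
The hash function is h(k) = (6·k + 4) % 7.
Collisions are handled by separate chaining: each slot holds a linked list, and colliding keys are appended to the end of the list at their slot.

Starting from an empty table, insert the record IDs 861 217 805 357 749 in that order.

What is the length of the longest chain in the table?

Insert 861: h=4, bucket 4 empty -> new chain.
Insert 217: h=4, bucket 4 nonempty -> append to chain.
Insert 805: h=4, bucket 4 nonempty -> append to chain.
Insert 357: h=4, bucket 4 nonempty -> append to chain.
Insert 749: h=4, bucket 4 nonempty -> append to chain.
Final buckets:
0: _
1: _
2: _
3: _
4: 861 -> 217 -> 805 -> 357 -> 749
5: _
6: _

5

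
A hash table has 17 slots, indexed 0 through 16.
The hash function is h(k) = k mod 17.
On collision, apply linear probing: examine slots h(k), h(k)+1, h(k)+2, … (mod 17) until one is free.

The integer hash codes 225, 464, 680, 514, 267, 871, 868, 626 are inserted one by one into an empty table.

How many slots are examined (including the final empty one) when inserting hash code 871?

4

225 hashes to 4; slot 4 is free -> place at 4.
464 hashes to 5; slot 5 is free -> place at 5.
680 hashes to 0; slot 0 is free -> place at 0.
514 hashes to 4; 4,5 taken -> place at 6.
267 hashes to 12; slot 12 is free -> place at 12.
871 hashes to 4; 4,5,6 taken -> place at 7.
868 hashes to 1; slot 1 is free -> place at 1.
626 hashes to 14; slot 14 is free -> place at 14.
Table: [680, 868, —, —, 225, 464, 514, 871, —, —, —, —, 267, —, 626, —, —]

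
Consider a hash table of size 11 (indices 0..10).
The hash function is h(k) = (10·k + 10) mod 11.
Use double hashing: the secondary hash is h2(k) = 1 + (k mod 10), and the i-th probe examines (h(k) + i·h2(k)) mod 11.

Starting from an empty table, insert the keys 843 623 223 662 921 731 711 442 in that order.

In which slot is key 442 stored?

6

843: h=3 => slot 3
623: h=3, h2=4, probe 3,7 => slot 7
223: h=7, h2=4, probe 7,0 => slot 0
662: h=8 => slot 8
921: h=2 => slot 2
731: h=5 => slot 5
711: h=3, h2=2, probe 3,5,7,9 => slot 9
442: h=8, h2=3, probe 8,0,3,6 => slot 6
Table: [223, -, 921, 843, -, 731, 442, 623, 662, 711, -]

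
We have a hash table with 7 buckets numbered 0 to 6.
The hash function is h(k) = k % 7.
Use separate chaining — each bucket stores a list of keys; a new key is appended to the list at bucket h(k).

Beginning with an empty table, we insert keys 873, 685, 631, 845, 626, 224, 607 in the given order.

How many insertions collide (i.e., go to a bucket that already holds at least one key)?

873 → bucket 5
685 → bucket 6
631 → bucket 1
845 → bucket 5 (collision)
626 → bucket 3
224 → bucket 0
607 → bucket 5 (collision)
Final buckets:
0: 224
1: 631
2: -
3: 626
4: -
5: 873 -> 845 -> 607
6: 685

2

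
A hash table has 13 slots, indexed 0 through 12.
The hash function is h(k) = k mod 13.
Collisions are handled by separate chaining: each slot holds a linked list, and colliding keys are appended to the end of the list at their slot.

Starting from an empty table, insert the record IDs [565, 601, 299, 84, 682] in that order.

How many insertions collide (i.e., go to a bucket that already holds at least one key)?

Insert 565: h=6, bucket 6 empty → new chain.
Insert 601: h=3, bucket 3 empty → new chain.
Insert 299: h=0, bucket 0 empty → new chain.
Insert 84: h=6, bucket 6 nonempty → append to chain.
Insert 682: h=6, bucket 6 nonempty → append to chain.
Final buckets:
0: 299
1: _
2: _
3: 601
4: _
5: _
6: 565 -> 84 -> 682
7: _
8: _
9: _
10: _
11: _
12: _

2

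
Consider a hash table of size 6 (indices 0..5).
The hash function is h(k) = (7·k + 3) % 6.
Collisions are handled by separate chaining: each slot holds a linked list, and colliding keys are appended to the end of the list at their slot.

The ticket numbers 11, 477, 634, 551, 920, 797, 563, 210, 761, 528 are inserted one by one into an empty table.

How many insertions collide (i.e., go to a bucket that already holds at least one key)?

Insert 11: h=2, bucket 2 empty -> new chain.
Insert 477: h=0, bucket 0 empty -> new chain.
Insert 634: h=1, bucket 1 empty -> new chain.
Insert 551: h=2, bucket 2 nonempty -> append to chain.
Insert 920: h=5, bucket 5 empty -> new chain.
Insert 797: h=2, bucket 2 nonempty -> append to chain.
Insert 563: h=2, bucket 2 nonempty -> append to chain.
Insert 210: h=3, bucket 3 empty -> new chain.
Insert 761: h=2, bucket 2 nonempty -> append to chain.
Insert 528: h=3, bucket 3 nonempty -> append to chain.
Final buckets:
0: 477
1: 634
2: 11 -> 551 -> 797 -> 563 -> 761
3: 210 -> 528
4: ∅
5: 920

5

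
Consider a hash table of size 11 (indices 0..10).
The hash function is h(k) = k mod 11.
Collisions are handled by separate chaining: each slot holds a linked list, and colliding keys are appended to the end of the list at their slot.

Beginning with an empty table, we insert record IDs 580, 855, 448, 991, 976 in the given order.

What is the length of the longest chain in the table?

4

580 → bucket 8
855 → bucket 8 (collision)
448 → bucket 8 (collision)
991 → bucket 1
976 → bucket 8 (collision)
Final buckets:
0: —
1: 991
2: —
3: —
4: —
5: —
6: —
7: —
8: 580 -> 855 -> 448 -> 976
9: —
10: —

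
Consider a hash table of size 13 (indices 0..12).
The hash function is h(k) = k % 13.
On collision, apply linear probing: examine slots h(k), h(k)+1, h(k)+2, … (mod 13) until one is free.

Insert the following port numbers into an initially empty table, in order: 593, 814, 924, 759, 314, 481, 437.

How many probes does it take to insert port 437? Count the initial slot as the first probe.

593 hashes to 8; slot 8 is free -> place at 8.
814 hashes to 8; 8 taken -> place at 9.
924 hashes to 1; slot 1 is free -> place at 1.
759 hashes to 5; slot 5 is free -> place at 5.
314 hashes to 2; slot 2 is free -> place at 2.
481 hashes to 0; slot 0 is free -> place at 0.
437 hashes to 8; 8,9 taken -> place at 10.
Table: [481, 924, 314, -, -, 759, -, -, 593, 814, 437, -, -]

3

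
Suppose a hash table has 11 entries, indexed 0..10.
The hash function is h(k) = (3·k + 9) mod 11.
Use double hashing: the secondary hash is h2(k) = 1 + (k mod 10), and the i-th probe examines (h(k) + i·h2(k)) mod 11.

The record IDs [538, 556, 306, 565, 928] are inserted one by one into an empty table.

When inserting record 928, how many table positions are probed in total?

538: h=6 → slot 6
556: h=5 → slot 5
306: h=3 → slot 3
565: h=10 → slot 10
928: h=10, h2=9, probe 10,8 → slot 8
Table: [_, _, _, 306, _, 556, 538, _, 928, _, 565]

2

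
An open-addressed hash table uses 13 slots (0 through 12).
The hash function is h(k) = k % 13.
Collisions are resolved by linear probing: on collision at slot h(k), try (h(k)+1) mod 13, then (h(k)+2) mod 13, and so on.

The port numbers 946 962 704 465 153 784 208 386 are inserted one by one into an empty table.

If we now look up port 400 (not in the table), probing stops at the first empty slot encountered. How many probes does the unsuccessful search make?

Insert 946: h=10, slot 10 empty → index 10.
Insert 962: h=0, slot 0 empty → index 0.
Insert 704: h=2, slot 2 empty → index 2.
Insert 465: h=10, slot 10 occupied → index 11.
Insert 153: h=10, slots 10,11 occupied → index 12.
Insert 784: h=4, slot 4 empty → index 4.
Insert 208: h=0, slot 0 occupied → index 1.
Insert 386: h=9, slot 9 empty → index 9.
Table: [962, 208, 704, -, 784, -, -, -, -, 386, 946, 465, 153]
Lookup 400: h=10, probe 10,11,12,0,1,2,3 → slot 3 empty, not found.

7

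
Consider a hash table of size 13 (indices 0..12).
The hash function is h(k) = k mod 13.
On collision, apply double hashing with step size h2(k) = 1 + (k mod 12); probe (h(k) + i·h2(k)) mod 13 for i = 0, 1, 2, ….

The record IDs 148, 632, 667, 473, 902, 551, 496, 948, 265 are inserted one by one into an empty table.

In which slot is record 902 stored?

148: h=5 -> slot 5
632: h=8 -> slot 8
667: h=4 -> slot 4
473: h=5, h2=6, probe 5,11 -> slot 11
902: h=5, h2=3, probe 5,8,11,1 -> slot 1
551: h=5, h2=12, probe 5,4,3 -> slot 3
496: h=2 -> slot 2
948: h=12 -> slot 12
265: h=5, h2=2, probe 5,7 -> slot 7
Table: [—, 902, 496, 551, 667, 148, —, 265, 632, —, —, 473, 948]

1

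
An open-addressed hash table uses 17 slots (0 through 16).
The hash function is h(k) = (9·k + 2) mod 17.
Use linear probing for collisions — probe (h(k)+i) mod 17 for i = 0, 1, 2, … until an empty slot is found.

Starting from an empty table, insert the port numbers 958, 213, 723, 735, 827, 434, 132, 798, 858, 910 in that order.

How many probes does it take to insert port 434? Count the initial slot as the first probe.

Insert 958: h=5, slot 5 empty → index 5.
Insert 213: h=15, slot 15 empty → index 15.
Insert 723: h=15, slot 15 occupied → index 16.
Insert 735: h=4, slot 4 empty → index 4.
Insert 827: h=16, slot 16 occupied → index 0.
Insert 434: h=15, slots 15,16,0 occupied → index 1.
Insert 132: h=0, slots 0,1 occupied → index 2.
Insert 798: h=10, slot 10 empty → index 10.
Insert 858: h=6, slot 6 empty → index 6.
Insert 910: h=15, slots 15,16,0,1,2 occupied → index 3.
Table: [827, 434, 132, 910, 735, 958, 858, —, —, —, 798, —, —, —, —, 213, 723]

4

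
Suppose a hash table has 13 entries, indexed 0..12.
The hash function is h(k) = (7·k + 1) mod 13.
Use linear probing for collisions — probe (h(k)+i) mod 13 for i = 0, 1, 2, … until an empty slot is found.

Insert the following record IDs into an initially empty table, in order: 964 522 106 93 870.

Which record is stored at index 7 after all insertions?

964 hashes to 2; slot 2 is free -> place at 2.
522 hashes to 2; 2 taken -> place at 3.
106 hashes to 2; 2,3 taken -> place at 4.
93 hashes to 2; 2,3,4 taken -> place at 5.
870 hashes to 7; slot 7 is free -> place at 7.
Table: [_, _, 964, 522, 106, 93, _, 870, _, _, _, _, _]

870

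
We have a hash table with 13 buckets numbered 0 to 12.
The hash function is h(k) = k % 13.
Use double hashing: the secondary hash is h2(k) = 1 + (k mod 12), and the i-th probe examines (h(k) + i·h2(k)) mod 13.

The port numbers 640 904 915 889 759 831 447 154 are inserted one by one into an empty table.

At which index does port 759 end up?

640: h=3 → slot 3
904: h=7 → slot 7
915: h=5 → slot 5
889: h=5, h2=2, probe 5,7,9 → slot 9
759: h=5, h2=4, probe 5,9,0 → slot 0
831: h=12 → slot 12
447: h=5, h2=4, probe 5,9,0,4 → slot 4
154: h=11 → slot 11
Table: [759, -, -, 640, 447, 915, -, 904, -, 889, -, 154, 831]

0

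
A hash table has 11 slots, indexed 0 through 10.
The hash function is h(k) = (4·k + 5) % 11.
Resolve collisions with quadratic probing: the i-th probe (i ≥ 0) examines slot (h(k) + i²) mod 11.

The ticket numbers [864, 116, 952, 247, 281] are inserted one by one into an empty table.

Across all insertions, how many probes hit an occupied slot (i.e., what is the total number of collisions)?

864: h=7 → slot 7
116: h=7, probe 7,8 → slot 8
952: h=7, probe 7,8,0 → slot 0
247: h=3 → slot 3
281: h=7, probe 7,8,0,5 → slot 5
Table: [952, _, _, 247, _, 281, _, 864, 116, _, _]

6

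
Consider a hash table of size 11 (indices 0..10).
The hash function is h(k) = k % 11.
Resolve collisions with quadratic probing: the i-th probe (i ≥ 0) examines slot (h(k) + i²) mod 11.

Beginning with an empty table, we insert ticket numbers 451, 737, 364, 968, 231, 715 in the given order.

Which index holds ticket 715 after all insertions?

Insert 451: h=0, slot 0 empty => index 0.
Insert 737: h=0, slot 0 occupied => index 1.
Insert 364: h=1, slot 1 occupied => index 2.
Insert 968: h=0, slots 0,1 occupied => index 4.
Insert 231: h=0, slots 0,1,4 occupied => index 9.
Insert 715: h=0, slots 0,1,4,9 occupied => index 5.
Table: [451, 737, 364, -, 968, 715, -, -, -, 231, -]

5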